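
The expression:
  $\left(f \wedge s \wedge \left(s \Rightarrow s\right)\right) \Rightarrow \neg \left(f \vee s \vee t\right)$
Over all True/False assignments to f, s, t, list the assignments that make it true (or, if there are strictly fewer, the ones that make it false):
is false only for:
  f=True, s=True, t=False;
  f=True, s=True, t=True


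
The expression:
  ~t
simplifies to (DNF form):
~t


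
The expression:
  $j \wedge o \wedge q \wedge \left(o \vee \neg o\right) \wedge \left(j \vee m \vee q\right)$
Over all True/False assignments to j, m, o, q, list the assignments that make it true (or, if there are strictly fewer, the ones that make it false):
is true only for:
  j=True, m=False, o=True, q=True;
  j=True, m=True, o=True, q=True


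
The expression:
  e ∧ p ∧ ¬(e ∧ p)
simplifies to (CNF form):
False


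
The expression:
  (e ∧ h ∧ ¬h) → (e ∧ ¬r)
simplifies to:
True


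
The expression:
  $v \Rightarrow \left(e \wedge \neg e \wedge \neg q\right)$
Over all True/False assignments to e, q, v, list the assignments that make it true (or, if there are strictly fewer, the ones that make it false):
is true only for:
  e=False, q=False, v=False;
  e=False, q=True, v=False;
  e=True, q=False, v=False;
  e=True, q=True, v=False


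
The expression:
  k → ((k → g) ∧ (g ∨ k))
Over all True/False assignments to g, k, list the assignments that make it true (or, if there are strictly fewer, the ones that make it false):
is false only for:
  g=False, k=True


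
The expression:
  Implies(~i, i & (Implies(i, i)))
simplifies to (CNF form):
i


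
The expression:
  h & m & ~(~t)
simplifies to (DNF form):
h & m & t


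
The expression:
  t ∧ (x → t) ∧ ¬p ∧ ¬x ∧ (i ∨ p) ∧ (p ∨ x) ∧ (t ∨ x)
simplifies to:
False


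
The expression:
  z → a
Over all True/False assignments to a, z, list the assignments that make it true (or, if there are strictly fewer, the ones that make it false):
is false only for:
  a=False, z=True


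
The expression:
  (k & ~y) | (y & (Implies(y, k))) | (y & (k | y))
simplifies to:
k | y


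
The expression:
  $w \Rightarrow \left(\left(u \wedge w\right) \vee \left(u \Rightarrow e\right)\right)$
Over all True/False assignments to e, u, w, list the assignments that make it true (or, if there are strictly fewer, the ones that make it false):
is always true.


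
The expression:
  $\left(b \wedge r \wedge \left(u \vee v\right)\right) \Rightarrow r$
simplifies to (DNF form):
$\text{True}$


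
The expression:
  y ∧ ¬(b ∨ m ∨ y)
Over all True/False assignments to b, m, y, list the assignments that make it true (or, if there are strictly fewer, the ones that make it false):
is never true.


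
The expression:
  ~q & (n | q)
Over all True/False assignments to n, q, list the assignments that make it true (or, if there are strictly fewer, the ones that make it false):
is true only for:
  n=True, q=False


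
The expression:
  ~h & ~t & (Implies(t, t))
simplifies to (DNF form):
~h & ~t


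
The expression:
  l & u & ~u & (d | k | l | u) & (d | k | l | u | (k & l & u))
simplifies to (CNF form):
False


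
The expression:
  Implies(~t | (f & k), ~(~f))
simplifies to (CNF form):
f | t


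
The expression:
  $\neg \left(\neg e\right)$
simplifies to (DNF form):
$e$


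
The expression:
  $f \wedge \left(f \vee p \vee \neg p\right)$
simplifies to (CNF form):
$f$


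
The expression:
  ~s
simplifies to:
~s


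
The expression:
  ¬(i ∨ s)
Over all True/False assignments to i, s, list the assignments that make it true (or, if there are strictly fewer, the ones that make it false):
is true only for:
  i=False, s=False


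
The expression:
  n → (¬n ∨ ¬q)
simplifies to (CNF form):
¬n ∨ ¬q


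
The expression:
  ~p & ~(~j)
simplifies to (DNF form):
j & ~p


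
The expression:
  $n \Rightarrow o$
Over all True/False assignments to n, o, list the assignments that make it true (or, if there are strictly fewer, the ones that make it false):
is false only for:
  n=True, o=False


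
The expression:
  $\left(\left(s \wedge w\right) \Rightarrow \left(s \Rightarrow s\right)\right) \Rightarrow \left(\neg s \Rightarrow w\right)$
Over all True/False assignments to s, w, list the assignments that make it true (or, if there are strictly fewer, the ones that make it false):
is false only for:
  s=False, w=False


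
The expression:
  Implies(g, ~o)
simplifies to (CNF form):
~g | ~o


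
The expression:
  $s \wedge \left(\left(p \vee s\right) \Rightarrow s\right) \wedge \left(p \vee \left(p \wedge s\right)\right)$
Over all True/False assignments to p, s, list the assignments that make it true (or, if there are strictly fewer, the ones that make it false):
is true only for:
  p=True, s=True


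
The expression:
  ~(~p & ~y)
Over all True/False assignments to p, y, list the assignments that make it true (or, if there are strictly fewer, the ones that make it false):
is false only for:
  p=False, y=False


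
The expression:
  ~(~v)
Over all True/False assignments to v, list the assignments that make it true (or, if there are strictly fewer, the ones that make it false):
is true only for:
  v=True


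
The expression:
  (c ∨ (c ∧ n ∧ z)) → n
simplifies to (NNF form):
n ∨ ¬c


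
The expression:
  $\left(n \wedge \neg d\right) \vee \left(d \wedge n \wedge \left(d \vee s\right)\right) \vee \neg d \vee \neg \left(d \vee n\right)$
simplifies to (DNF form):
$n \vee \neg d$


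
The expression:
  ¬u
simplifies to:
¬u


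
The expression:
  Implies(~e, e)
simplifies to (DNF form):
e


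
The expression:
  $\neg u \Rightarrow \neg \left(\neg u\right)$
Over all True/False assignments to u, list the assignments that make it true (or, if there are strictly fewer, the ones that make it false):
is true only for:
  u=True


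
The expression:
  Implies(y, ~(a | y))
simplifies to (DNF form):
~y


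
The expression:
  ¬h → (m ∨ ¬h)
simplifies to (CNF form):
True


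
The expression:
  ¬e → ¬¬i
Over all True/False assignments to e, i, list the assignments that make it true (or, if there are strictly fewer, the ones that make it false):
is false only for:
  e=False, i=False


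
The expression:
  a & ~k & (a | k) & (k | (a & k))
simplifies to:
False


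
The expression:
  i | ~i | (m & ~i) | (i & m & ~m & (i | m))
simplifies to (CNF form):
True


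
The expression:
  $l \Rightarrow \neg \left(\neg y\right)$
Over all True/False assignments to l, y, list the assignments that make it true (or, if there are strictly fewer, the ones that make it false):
is false only for:
  l=True, y=False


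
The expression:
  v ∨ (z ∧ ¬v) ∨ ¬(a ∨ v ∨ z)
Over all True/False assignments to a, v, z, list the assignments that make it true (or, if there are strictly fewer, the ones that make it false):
is false only for:
  a=True, v=False, z=False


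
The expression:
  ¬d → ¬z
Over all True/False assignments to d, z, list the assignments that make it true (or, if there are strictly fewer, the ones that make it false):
is false only for:
  d=False, z=True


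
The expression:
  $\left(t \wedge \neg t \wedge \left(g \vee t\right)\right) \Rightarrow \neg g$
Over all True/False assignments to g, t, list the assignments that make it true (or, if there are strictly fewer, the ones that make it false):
is always true.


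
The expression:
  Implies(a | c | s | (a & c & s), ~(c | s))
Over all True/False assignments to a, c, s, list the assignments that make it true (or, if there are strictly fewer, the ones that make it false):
is true only for:
  a=False, c=False, s=False;
  a=True, c=False, s=False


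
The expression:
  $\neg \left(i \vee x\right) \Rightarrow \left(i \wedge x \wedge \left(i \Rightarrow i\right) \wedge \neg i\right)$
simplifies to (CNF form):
$i \vee x$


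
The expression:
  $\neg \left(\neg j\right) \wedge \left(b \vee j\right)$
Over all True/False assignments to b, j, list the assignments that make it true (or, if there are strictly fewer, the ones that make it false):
is true only for:
  b=False, j=True;
  b=True, j=True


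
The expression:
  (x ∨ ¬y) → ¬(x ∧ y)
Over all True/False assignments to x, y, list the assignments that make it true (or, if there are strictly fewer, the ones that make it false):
is false only for:
  x=True, y=True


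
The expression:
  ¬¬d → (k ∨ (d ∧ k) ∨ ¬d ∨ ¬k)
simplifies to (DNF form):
True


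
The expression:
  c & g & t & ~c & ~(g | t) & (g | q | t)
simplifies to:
False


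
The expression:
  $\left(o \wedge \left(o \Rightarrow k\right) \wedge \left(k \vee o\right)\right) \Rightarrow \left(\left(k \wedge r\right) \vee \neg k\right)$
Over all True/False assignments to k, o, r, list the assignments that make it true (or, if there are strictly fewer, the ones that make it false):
is false only for:
  k=True, o=True, r=False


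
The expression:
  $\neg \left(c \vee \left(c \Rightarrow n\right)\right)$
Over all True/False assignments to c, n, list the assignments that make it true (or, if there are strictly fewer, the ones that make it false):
is never true.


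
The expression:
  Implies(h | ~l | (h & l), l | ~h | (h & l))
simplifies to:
l | ~h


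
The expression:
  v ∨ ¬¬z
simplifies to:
v ∨ z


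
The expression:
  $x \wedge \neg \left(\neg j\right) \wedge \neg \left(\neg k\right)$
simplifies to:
$j \wedge k \wedge x$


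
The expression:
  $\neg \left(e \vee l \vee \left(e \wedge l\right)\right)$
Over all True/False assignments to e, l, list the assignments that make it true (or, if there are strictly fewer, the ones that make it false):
is true only for:
  e=False, l=False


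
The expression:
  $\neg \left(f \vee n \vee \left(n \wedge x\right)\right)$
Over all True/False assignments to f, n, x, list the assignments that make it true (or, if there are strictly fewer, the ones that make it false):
is true only for:
  f=False, n=False, x=False;
  f=False, n=False, x=True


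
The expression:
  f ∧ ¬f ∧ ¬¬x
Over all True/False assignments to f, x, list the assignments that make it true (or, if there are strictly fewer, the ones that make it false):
is never true.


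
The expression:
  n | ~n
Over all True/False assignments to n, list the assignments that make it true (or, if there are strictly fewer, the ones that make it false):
is always true.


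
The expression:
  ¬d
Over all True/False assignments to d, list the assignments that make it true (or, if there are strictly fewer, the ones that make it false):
is true only for:
  d=False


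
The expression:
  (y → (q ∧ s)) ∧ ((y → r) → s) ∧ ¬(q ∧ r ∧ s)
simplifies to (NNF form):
s ∧ (q ∨ ¬y) ∧ (¬q ∨ ¬r)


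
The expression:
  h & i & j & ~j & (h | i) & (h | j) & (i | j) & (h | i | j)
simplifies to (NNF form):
False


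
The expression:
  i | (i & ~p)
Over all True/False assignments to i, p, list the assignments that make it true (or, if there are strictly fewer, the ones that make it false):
is true only for:
  i=True, p=False;
  i=True, p=True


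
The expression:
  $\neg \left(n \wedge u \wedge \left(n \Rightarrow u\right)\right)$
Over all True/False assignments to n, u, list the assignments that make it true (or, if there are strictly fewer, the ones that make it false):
is false only for:
  n=True, u=True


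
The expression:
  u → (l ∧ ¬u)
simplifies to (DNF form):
¬u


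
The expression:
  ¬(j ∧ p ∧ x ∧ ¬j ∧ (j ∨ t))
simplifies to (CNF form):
True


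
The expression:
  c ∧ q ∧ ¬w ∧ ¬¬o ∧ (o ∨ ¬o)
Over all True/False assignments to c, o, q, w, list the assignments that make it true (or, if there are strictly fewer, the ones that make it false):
is true only for:
  c=True, o=True, q=True, w=False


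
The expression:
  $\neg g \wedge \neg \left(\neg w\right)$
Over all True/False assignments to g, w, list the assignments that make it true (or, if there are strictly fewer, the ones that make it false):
is true only for:
  g=False, w=True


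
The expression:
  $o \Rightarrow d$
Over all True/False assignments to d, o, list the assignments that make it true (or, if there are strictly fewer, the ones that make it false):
is false only for:
  d=False, o=True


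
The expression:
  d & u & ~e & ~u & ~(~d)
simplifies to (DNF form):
False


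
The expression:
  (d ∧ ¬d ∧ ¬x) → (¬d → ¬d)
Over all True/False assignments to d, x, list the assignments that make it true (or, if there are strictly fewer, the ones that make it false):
is always true.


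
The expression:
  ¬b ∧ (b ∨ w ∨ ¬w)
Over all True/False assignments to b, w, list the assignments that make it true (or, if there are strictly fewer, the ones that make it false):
is true only for:
  b=False, w=False;
  b=False, w=True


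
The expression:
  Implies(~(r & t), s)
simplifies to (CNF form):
(r | s) & (s | t)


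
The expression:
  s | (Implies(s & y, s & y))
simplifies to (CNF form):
True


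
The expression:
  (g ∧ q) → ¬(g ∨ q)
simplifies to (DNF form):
¬g ∨ ¬q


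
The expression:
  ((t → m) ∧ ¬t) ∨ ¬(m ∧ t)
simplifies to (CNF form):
¬m ∨ ¬t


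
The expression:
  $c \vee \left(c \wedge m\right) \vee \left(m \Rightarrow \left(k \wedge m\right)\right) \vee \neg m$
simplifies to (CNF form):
$c \vee k \vee \neg m$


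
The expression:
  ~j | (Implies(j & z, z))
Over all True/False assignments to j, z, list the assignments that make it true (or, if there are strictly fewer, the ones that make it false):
is always true.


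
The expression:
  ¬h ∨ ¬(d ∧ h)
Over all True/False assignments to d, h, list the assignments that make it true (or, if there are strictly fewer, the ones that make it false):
is false only for:
  d=True, h=True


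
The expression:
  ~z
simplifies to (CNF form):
~z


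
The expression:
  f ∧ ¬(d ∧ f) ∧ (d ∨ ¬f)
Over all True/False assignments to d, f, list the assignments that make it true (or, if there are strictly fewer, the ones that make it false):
is never true.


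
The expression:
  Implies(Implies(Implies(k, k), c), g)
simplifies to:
g | ~c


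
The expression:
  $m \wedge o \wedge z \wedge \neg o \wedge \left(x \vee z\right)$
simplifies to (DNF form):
$\text{False}$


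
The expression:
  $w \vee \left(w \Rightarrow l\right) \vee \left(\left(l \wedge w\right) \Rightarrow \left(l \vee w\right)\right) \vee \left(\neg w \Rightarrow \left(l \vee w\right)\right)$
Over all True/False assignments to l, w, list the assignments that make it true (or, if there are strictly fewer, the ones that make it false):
is always true.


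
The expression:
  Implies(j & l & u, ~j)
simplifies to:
~j | ~l | ~u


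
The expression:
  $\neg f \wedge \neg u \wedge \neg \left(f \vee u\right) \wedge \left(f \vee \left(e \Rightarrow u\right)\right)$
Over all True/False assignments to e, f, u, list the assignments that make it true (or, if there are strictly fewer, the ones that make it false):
is true only for:
  e=False, f=False, u=False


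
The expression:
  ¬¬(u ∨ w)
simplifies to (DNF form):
u ∨ w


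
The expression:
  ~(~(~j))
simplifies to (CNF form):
~j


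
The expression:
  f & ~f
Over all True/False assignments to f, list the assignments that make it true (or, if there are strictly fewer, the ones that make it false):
is never true.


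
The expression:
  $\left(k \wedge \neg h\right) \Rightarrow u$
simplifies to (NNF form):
$h \vee u \vee \neg k$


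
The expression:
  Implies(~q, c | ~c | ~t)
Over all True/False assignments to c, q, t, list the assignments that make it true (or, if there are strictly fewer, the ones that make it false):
is always true.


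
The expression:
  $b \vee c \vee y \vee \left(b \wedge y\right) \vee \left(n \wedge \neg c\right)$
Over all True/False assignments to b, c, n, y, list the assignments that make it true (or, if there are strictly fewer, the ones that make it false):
is false only for:
  b=False, c=False, n=False, y=False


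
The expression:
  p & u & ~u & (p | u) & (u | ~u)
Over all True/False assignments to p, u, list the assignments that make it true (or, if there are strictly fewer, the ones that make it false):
is never true.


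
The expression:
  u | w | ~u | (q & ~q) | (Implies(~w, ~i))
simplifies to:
True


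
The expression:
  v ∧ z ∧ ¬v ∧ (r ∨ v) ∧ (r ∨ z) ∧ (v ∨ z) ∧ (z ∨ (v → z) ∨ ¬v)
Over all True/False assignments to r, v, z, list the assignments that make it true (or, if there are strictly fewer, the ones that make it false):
is never true.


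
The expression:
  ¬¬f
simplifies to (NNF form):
f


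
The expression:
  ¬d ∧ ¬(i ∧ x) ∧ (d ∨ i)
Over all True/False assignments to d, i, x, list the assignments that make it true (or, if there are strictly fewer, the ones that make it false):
is true only for:
  d=False, i=True, x=False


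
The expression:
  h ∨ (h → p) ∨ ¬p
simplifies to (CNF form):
True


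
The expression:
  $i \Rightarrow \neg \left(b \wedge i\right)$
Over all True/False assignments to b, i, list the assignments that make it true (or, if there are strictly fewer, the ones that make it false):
is false only for:
  b=True, i=True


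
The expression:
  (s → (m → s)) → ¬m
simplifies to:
¬m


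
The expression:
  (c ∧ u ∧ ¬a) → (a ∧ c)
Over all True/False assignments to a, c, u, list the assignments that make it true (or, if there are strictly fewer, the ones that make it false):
is false only for:
  a=False, c=True, u=True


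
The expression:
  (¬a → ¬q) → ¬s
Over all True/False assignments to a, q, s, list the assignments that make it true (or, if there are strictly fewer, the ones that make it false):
is false only for:
  a=False, q=False, s=True;
  a=True, q=False, s=True;
  a=True, q=True, s=True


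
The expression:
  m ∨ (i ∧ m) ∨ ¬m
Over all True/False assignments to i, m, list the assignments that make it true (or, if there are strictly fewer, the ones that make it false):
is always true.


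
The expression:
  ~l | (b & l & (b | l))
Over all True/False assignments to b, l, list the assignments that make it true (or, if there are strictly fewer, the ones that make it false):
is false only for:
  b=False, l=True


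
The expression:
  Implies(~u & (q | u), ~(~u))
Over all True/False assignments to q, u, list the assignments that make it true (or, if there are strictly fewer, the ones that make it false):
is false only for:
  q=True, u=False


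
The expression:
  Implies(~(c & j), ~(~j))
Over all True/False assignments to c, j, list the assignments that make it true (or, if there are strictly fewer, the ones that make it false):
is true only for:
  c=False, j=True;
  c=True, j=True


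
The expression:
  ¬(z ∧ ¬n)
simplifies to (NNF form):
n ∨ ¬z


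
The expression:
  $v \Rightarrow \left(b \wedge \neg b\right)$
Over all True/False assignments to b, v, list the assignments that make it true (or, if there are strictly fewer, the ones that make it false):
is true only for:
  b=False, v=False;
  b=True, v=False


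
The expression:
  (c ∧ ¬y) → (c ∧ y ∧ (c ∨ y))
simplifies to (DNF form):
y ∨ ¬c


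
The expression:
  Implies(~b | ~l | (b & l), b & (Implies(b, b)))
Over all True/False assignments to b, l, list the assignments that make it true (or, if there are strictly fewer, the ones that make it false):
is true only for:
  b=True, l=False;
  b=True, l=True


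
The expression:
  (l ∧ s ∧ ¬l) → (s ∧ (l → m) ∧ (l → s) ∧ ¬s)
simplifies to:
True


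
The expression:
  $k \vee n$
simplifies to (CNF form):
$k \vee n$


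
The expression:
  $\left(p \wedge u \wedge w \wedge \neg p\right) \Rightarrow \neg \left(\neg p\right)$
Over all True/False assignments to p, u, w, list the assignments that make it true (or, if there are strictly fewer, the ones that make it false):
is always true.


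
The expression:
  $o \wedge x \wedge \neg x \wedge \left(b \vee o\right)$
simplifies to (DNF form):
$\text{False}$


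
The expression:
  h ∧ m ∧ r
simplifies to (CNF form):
h ∧ m ∧ r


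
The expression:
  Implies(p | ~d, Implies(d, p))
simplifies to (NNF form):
True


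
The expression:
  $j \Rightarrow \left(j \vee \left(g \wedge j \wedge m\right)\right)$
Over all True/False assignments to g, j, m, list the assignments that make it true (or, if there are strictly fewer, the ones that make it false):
is always true.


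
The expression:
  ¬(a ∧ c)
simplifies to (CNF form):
¬a ∨ ¬c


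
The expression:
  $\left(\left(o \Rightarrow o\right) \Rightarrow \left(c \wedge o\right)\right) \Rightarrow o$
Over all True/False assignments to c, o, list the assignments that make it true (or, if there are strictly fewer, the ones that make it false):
is always true.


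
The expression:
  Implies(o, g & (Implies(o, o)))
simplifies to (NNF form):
g | ~o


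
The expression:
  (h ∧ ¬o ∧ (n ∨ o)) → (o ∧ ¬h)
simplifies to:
o ∨ ¬h ∨ ¬n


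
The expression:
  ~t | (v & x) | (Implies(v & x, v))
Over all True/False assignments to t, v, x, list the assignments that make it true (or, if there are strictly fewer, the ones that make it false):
is always true.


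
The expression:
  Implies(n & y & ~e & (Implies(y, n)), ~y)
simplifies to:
e | ~n | ~y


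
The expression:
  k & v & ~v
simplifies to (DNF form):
False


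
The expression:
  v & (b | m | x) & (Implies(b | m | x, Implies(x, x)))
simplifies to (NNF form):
v & (b | m | x)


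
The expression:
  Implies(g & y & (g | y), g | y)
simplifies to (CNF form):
True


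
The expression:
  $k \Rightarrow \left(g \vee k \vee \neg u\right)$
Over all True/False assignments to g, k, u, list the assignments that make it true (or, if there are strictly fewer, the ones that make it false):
is always true.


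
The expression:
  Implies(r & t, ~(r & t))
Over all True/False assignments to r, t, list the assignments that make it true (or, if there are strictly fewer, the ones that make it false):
is false only for:
  r=True, t=True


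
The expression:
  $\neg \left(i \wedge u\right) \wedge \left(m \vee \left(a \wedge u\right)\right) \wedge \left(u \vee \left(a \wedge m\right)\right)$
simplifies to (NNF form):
$\left(a \vee m\right) \wedge \left(a \vee u\right) \wedge \left(m \vee u\right) \wedge \left(\neg i \vee \neg u\right)$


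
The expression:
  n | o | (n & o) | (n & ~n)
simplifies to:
n | o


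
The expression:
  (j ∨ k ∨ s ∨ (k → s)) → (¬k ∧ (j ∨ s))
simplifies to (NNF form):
¬k ∧ (j ∨ s)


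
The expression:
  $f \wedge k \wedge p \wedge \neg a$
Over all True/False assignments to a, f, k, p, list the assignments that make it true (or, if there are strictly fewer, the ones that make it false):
is true only for:
  a=False, f=True, k=True, p=True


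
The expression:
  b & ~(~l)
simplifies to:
b & l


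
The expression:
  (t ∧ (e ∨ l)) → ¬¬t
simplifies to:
True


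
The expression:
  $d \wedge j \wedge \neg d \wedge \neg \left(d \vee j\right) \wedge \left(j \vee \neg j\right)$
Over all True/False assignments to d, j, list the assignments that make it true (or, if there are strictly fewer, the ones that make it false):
is never true.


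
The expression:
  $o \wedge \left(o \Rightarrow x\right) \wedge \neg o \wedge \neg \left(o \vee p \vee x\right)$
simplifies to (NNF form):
$\text{False}$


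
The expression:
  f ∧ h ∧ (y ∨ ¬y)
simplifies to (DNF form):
f ∧ h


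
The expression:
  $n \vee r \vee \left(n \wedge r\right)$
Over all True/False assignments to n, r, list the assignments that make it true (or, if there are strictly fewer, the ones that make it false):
is false only for:
  n=False, r=False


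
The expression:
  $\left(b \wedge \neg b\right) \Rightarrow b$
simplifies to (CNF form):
$\text{True}$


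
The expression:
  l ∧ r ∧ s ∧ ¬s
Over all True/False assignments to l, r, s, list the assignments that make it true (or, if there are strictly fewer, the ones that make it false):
is never true.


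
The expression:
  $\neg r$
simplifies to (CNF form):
$\neg r$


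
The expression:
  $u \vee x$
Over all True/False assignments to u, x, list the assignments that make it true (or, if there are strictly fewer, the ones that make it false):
is false only for:
  u=False, x=False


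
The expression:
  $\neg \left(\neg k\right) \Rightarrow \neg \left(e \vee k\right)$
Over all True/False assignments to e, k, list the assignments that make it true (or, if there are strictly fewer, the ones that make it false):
is true only for:
  e=False, k=False;
  e=True, k=False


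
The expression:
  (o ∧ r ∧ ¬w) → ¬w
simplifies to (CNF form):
True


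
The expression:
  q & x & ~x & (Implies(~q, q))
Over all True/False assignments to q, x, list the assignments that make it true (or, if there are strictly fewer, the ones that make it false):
is never true.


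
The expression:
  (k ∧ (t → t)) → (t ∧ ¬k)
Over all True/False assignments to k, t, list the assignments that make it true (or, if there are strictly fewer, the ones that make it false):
is true only for:
  k=False, t=False;
  k=False, t=True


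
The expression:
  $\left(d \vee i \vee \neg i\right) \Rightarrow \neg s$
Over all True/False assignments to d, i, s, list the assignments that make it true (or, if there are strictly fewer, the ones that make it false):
is true only for:
  d=False, i=False, s=False;
  d=False, i=True, s=False;
  d=True, i=False, s=False;
  d=True, i=True, s=False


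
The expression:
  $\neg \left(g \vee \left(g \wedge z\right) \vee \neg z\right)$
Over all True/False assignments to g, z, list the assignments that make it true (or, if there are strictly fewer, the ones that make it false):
is true only for:
  g=False, z=True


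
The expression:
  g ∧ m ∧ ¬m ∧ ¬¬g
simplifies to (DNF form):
False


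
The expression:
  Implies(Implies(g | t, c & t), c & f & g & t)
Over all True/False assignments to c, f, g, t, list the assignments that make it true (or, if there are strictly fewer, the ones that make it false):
is false only for:
  c=False, f=False, g=False, t=False;
  c=False, f=True, g=False, t=False;
  c=True, f=False, g=False, t=False;
  c=True, f=False, g=False, t=True;
  c=True, f=False, g=True, t=True;
  c=True, f=True, g=False, t=False;
  c=True, f=True, g=False, t=True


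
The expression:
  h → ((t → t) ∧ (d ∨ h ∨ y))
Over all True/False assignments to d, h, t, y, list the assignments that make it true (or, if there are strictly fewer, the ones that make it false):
is always true.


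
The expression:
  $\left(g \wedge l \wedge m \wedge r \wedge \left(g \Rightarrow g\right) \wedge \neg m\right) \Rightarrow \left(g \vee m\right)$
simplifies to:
$\text{True}$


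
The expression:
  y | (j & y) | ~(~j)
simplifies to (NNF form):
j | y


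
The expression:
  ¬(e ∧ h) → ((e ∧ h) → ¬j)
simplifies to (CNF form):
True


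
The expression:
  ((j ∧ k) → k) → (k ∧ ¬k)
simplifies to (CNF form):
False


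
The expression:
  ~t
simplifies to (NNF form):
~t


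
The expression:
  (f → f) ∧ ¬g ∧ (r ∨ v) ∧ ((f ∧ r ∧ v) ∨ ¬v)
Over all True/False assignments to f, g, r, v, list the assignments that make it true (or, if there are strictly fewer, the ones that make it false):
is true only for:
  f=False, g=False, r=True, v=False;
  f=True, g=False, r=True, v=False;
  f=True, g=False, r=True, v=True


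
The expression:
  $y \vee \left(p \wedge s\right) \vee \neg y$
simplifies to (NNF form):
$\text{True}$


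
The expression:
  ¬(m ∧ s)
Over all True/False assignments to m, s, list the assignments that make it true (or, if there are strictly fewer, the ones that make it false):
is false only for:
  m=True, s=True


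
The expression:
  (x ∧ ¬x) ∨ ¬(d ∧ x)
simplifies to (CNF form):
¬d ∨ ¬x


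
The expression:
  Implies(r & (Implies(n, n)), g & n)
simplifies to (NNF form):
~r | (g & n)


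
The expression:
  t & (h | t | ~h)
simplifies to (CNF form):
t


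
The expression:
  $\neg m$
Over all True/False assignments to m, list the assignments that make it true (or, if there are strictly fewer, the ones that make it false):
is true only for:
  m=False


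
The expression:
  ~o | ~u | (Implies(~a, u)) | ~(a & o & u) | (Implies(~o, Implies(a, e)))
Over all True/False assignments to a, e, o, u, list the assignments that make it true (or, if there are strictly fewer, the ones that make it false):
is always true.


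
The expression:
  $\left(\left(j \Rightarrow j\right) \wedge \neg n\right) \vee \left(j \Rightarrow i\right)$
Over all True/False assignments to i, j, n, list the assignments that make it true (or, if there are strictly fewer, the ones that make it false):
is false only for:
  i=False, j=True, n=True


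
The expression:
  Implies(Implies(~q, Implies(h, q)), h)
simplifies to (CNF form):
h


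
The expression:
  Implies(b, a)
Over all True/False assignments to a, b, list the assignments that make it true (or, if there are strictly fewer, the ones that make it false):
is false only for:
  a=False, b=True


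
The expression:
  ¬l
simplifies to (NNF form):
¬l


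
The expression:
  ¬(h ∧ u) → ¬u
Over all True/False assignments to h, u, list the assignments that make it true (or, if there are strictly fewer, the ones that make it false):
is false only for:
  h=False, u=True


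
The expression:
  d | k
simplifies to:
d | k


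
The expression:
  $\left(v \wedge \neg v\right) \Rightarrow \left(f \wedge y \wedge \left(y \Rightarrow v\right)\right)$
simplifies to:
$\text{True}$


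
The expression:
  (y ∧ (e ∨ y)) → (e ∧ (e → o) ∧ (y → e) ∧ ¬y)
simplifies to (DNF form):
¬y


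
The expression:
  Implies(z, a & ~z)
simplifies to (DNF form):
~z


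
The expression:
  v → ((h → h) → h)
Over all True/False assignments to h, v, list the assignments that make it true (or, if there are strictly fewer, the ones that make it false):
is false only for:
  h=False, v=True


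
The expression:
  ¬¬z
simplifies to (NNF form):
z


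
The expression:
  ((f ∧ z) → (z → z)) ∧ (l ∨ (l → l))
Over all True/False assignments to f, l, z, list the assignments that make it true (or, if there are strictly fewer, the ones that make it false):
is always true.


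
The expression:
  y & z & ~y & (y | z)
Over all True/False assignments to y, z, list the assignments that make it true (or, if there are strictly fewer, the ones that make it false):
is never true.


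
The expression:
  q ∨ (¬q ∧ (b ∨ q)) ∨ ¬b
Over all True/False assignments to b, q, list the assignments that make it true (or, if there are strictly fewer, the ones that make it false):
is always true.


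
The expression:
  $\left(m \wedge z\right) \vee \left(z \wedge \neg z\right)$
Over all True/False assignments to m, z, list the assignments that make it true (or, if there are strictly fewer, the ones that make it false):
is true only for:
  m=True, z=True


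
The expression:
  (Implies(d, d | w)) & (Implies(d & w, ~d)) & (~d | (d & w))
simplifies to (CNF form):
~d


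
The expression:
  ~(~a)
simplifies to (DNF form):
a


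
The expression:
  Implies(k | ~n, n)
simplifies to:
n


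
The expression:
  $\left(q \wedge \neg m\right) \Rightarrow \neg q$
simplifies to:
$m \vee \neg q$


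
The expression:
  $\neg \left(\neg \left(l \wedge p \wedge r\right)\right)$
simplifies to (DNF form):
$l \wedge p \wedge r$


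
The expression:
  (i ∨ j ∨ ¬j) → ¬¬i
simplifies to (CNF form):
i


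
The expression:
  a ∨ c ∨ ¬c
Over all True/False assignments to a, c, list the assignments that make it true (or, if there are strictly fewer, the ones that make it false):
is always true.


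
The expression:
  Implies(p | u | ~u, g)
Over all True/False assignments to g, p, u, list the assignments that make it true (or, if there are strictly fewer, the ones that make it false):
is true only for:
  g=True, p=False, u=False;
  g=True, p=False, u=True;
  g=True, p=True, u=False;
  g=True, p=True, u=True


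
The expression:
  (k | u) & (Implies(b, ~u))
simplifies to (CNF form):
(k | u) & (~b | ~u)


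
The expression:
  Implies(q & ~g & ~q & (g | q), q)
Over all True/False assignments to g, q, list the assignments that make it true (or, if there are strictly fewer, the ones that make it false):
is always true.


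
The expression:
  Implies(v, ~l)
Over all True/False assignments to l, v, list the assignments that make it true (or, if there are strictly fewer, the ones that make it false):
is false only for:
  l=True, v=True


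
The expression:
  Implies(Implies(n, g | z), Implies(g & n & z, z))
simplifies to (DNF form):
True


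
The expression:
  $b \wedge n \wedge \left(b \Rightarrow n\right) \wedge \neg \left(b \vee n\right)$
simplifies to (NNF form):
$\text{False}$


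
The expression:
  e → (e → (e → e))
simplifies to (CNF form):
True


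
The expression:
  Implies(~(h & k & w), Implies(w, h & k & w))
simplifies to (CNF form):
(h | ~w) & (k | ~w)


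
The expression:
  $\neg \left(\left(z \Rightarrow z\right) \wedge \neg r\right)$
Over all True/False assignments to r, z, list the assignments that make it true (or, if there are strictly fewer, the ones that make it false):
is true only for:
  r=True, z=False;
  r=True, z=True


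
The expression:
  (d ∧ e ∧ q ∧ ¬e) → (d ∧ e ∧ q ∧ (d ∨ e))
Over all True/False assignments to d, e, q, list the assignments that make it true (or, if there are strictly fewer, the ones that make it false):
is always true.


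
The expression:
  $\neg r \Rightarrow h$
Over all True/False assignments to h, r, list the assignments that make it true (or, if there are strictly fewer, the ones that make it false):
is false only for:
  h=False, r=False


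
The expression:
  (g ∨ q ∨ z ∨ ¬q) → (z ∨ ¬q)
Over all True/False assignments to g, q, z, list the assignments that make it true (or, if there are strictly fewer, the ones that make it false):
is false only for:
  g=False, q=True, z=False;
  g=True, q=True, z=False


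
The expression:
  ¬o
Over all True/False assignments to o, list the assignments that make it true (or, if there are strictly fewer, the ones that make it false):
is true only for:
  o=False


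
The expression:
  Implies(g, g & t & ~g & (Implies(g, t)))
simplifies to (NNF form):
~g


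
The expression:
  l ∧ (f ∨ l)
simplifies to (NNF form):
l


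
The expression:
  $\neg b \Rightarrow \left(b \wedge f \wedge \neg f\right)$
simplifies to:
$b$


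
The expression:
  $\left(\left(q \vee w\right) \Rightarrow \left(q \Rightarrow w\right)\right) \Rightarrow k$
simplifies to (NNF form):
$k \vee \left(q \wedge \neg w\right)$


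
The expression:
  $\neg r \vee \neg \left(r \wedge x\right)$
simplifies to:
$\neg r \vee \neg x$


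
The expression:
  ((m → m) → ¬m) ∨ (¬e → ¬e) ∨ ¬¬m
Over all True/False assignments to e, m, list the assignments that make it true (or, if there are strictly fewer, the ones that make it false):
is always true.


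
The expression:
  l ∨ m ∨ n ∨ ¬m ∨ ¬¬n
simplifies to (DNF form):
True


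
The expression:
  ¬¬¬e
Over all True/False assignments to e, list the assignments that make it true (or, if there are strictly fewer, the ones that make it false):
is true only for:
  e=False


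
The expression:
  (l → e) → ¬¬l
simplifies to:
l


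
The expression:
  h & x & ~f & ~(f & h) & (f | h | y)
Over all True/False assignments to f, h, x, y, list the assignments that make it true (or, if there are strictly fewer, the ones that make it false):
is true only for:
  f=False, h=True, x=True, y=False;
  f=False, h=True, x=True, y=True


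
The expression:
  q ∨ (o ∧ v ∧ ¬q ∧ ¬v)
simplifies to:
q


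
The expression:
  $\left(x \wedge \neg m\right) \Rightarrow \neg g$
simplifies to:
$m \vee \neg g \vee \neg x$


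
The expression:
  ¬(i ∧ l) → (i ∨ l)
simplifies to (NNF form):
i ∨ l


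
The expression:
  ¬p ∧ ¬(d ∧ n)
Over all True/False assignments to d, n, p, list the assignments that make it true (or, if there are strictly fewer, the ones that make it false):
is true only for:
  d=False, n=False, p=False;
  d=False, n=True, p=False;
  d=True, n=False, p=False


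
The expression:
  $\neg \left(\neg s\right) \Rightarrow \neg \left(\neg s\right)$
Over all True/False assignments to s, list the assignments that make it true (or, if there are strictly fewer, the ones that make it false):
is always true.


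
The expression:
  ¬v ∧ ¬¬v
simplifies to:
False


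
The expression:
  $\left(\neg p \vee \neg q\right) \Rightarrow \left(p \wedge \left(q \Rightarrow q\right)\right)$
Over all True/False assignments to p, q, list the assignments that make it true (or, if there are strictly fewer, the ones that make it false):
is true only for:
  p=True, q=False;
  p=True, q=True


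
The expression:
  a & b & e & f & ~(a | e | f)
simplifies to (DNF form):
False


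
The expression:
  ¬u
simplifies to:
¬u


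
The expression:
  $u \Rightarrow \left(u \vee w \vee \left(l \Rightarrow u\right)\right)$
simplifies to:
$\text{True}$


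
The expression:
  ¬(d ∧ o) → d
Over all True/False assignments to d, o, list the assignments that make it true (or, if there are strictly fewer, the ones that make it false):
is true only for:
  d=True, o=False;
  d=True, o=True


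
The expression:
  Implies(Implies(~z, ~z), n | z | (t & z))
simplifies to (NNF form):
n | z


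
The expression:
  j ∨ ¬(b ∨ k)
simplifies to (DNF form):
j ∨ (¬b ∧ ¬k)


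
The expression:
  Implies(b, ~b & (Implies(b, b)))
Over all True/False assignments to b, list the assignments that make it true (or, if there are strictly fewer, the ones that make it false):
is true only for:
  b=False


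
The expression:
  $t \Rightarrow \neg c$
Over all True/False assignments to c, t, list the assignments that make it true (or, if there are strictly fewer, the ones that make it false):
is false only for:
  c=True, t=True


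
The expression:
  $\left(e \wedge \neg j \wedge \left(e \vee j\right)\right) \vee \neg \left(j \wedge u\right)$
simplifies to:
$\neg j \vee \neg u$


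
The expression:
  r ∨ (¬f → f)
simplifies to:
f ∨ r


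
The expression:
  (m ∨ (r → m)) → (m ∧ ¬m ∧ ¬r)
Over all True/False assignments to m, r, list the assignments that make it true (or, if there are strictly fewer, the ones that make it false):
is true only for:
  m=False, r=True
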